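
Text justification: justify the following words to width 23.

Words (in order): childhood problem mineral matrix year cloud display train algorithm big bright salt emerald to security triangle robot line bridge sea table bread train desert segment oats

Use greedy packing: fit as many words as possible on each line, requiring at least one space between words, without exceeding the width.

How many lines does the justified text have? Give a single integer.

Line 1: ['childhood', 'problem'] (min_width=17, slack=6)
Line 2: ['mineral', 'matrix', 'year'] (min_width=19, slack=4)
Line 3: ['cloud', 'display', 'train'] (min_width=19, slack=4)
Line 4: ['algorithm', 'big', 'bright'] (min_width=20, slack=3)
Line 5: ['salt', 'emerald', 'to'] (min_width=15, slack=8)
Line 6: ['security', 'triangle', 'robot'] (min_width=23, slack=0)
Line 7: ['line', 'bridge', 'sea', 'table'] (min_width=21, slack=2)
Line 8: ['bread', 'train', 'desert'] (min_width=18, slack=5)
Line 9: ['segment', 'oats'] (min_width=12, slack=11)
Total lines: 9

Answer: 9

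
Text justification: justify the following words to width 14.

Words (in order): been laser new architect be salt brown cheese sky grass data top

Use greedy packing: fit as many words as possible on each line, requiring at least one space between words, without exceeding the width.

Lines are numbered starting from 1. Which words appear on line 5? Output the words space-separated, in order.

Line 1: ['been', 'laser', 'new'] (min_width=14, slack=0)
Line 2: ['architect', 'be'] (min_width=12, slack=2)
Line 3: ['salt', 'brown'] (min_width=10, slack=4)
Line 4: ['cheese', 'sky'] (min_width=10, slack=4)
Line 5: ['grass', 'data', 'top'] (min_width=14, slack=0)

Answer: grass data top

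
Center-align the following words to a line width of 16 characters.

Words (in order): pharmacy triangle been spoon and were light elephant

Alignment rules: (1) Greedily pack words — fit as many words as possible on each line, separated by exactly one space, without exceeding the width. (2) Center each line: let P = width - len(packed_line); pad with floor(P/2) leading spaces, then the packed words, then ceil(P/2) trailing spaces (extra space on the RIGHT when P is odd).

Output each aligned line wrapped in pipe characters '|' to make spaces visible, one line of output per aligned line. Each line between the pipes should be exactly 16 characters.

Answer: |    pharmacy    |
| triangle been  |
| spoon and were |
| light elephant |

Derivation:
Line 1: ['pharmacy'] (min_width=8, slack=8)
Line 2: ['triangle', 'been'] (min_width=13, slack=3)
Line 3: ['spoon', 'and', 'were'] (min_width=14, slack=2)
Line 4: ['light', 'elephant'] (min_width=14, slack=2)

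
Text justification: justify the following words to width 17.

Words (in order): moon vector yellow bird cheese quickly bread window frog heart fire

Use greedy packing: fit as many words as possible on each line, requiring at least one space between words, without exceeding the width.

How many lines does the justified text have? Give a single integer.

Answer: 5

Derivation:
Line 1: ['moon', 'vector'] (min_width=11, slack=6)
Line 2: ['yellow', 'bird'] (min_width=11, slack=6)
Line 3: ['cheese', 'quickly'] (min_width=14, slack=3)
Line 4: ['bread', 'window', 'frog'] (min_width=17, slack=0)
Line 5: ['heart', 'fire'] (min_width=10, slack=7)
Total lines: 5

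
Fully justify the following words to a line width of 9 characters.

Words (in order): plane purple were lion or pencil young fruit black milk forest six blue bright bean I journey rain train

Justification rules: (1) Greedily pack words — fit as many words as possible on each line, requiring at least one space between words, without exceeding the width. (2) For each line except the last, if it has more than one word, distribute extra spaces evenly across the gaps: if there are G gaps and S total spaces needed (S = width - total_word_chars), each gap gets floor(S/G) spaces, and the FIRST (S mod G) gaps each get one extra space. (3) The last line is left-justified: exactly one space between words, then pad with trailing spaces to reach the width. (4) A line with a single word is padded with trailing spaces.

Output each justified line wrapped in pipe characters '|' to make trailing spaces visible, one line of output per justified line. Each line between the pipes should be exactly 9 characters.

Line 1: ['plane'] (min_width=5, slack=4)
Line 2: ['purple'] (min_width=6, slack=3)
Line 3: ['were', 'lion'] (min_width=9, slack=0)
Line 4: ['or', 'pencil'] (min_width=9, slack=0)
Line 5: ['young'] (min_width=5, slack=4)
Line 6: ['fruit'] (min_width=5, slack=4)
Line 7: ['black'] (min_width=5, slack=4)
Line 8: ['milk'] (min_width=4, slack=5)
Line 9: ['forest'] (min_width=6, slack=3)
Line 10: ['six', 'blue'] (min_width=8, slack=1)
Line 11: ['bright'] (min_width=6, slack=3)
Line 12: ['bean', 'I'] (min_width=6, slack=3)
Line 13: ['journey'] (min_width=7, slack=2)
Line 14: ['rain'] (min_width=4, slack=5)
Line 15: ['train'] (min_width=5, slack=4)

Answer: |plane    |
|purple   |
|were lion|
|or pencil|
|young    |
|fruit    |
|black    |
|milk     |
|forest   |
|six  blue|
|bright   |
|bean    I|
|journey  |
|rain     |
|train    |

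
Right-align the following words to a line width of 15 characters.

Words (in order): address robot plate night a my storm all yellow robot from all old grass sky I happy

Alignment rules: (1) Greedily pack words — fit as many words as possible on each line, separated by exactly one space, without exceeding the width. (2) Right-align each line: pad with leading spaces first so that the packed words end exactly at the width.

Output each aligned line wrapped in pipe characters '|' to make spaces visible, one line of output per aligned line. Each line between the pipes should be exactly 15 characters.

Answer: |  address robot|
|  plate night a|
|   my storm all|
|   yellow robot|
|   from all old|
|    grass sky I|
|          happy|

Derivation:
Line 1: ['address', 'robot'] (min_width=13, slack=2)
Line 2: ['plate', 'night', 'a'] (min_width=13, slack=2)
Line 3: ['my', 'storm', 'all'] (min_width=12, slack=3)
Line 4: ['yellow', 'robot'] (min_width=12, slack=3)
Line 5: ['from', 'all', 'old'] (min_width=12, slack=3)
Line 6: ['grass', 'sky', 'I'] (min_width=11, slack=4)
Line 7: ['happy'] (min_width=5, slack=10)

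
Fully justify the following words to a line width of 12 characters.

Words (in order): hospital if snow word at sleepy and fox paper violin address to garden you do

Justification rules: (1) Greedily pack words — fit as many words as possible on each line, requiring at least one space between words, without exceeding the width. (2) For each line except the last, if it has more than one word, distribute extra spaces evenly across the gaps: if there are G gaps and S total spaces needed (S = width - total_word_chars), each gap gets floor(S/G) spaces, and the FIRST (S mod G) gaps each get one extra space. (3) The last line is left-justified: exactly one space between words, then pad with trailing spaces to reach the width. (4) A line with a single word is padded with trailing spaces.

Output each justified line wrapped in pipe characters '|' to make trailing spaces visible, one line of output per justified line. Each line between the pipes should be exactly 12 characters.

Answer: |hospital  if|
|snow word at|
|sleepy   and|
|fox    paper|
|violin      |
|address   to|
|garden   you|
|do          |

Derivation:
Line 1: ['hospital', 'if'] (min_width=11, slack=1)
Line 2: ['snow', 'word', 'at'] (min_width=12, slack=0)
Line 3: ['sleepy', 'and'] (min_width=10, slack=2)
Line 4: ['fox', 'paper'] (min_width=9, slack=3)
Line 5: ['violin'] (min_width=6, slack=6)
Line 6: ['address', 'to'] (min_width=10, slack=2)
Line 7: ['garden', 'you'] (min_width=10, slack=2)
Line 8: ['do'] (min_width=2, slack=10)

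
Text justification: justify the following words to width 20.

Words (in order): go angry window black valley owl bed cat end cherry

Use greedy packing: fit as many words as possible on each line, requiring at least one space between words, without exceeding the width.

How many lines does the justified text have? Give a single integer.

Answer: 3

Derivation:
Line 1: ['go', 'angry', 'window'] (min_width=15, slack=5)
Line 2: ['black', 'valley', 'owl', 'bed'] (min_width=20, slack=0)
Line 3: ['cat', 'end', 'cherry'] (min_width=14, slack=6)
Total lines: 3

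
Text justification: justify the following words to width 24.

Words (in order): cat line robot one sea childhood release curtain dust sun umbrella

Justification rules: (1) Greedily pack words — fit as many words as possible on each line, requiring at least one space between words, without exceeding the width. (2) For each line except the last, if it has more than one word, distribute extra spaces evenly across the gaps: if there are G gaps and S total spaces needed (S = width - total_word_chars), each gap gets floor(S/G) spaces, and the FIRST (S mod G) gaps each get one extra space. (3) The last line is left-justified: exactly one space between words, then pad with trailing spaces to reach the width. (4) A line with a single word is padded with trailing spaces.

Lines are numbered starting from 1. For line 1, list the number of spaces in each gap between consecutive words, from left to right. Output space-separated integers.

Line 1: ['cat', 'line', 'robot', 'one', 'sea'] (min_width=22, slack=2)
Line 2: ['childhood', 'release'] (min_width=17, slack=7)
Line 3: ['curtain', 'dust', 'sun'] (min_width=16, slack=8)
Line 4: ['umbrella'] (min_width=8, slack=16)

Answer: 2 2 1 1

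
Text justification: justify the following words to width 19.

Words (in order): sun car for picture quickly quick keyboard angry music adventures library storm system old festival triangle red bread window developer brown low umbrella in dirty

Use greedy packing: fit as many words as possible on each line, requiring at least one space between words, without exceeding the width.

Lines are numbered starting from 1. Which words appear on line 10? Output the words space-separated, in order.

Answer: in dirty

Derivation:
Line 1: ['sun', 'car', 'for', 'picture'] (min_width=19, slack=0)
Line 2: ['quickly', 'quick'] (min_width=13, slack=6)
Line 3: ['keyboard', 'angry'] (min_width=14, slack=5)
Line 4: ['music', 'adventures'] (min_width=16, slack=3)
Line 5: ['library', 'storm'] (min_width=13, slack=6)
Line 6: ['system', 'old', 'festival'] (min_width=19, slack=0)
Line 7: ['triangle', 'red', 'bread'] (min_width=18, slack=1)
Line 8: ['window', 'developer'] (min_width=16, slack=3)
Line 9: ['brown', 'low', 'umbrella'] (min_width=18, slack=1)
Line 10: ['in', 'dirty'] (min_width=8, slack=11)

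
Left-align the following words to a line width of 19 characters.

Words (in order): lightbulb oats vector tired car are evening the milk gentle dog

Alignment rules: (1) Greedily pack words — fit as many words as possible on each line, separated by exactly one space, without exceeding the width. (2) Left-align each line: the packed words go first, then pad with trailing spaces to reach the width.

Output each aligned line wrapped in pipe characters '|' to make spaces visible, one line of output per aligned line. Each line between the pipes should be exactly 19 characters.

Line 1: ['lightbulb', 'oats'] (min_width=14, slack=5)
Line 2: ['vector', 'tired', 'car'] (min_width=16, slack=3)
Line 3: ['are', 'evening', 'the'] (min_width=15, slack=4)
Line 4: ['milk', 'gentle', 'dog'] (min_width=15, slack=4)

Answer: |lightbulb oats     |
|vector tired car   |
|are evening the    |
|milk gentle dog    |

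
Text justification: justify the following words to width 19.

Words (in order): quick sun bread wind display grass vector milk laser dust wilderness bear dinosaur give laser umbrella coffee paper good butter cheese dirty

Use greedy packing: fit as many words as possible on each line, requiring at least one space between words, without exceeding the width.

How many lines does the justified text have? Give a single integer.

Answer: 8

Derivation:
Line 1: ['quick', 'sun', 'bread'] (min_width=15, slack=4)
Line 2: ['wind', 'display', 'grass'] (min_width=18, slack=1)
Line 3: ['vector', 'milk', 'laser'] (min_width=17, slack=2)
Line 4: ['dust', 'wilderness'] (min_width=15, slack=4)
Line 5: ['bear', 'dinosaur', 'give'] (min_width=18, slack=1)
Line 6: ['laser', 'umbrella'] (min_width=14, slack=5)
Line 7: ['coffee', 'paper', 'good'] (min_width=17, slack=2)
Line 8: ['butter', 'cheese', 'dirty'] (min_width=19, slack=0)
Total lines: 8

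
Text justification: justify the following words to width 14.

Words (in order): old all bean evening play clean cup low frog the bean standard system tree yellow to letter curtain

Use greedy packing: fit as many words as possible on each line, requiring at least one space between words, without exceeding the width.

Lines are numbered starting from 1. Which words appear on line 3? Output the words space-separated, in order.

Line 1: ['old', 'all', 'bean'] (min_width=12, slack=2)
Line 2: ['evening', 'play'] (min_width=12, slack=2)
Line 3: ['clean', 'cup', 'low'] (min_width=13, slack=1)
Line 4: ['frog', 'the', 'bean'] (min_width=13, slack=1)
Line 5: ['standard'] (min_width=8, slack=6)
Line 6: ['system', 'tree'] (min_width=11, slack=3)
Line 7: ['yellow', 'to'] (min_width=9, slack=5)
Line 8: ['letter', 'curtain'] (min_width=14, slack=0)

Answer: clean cup low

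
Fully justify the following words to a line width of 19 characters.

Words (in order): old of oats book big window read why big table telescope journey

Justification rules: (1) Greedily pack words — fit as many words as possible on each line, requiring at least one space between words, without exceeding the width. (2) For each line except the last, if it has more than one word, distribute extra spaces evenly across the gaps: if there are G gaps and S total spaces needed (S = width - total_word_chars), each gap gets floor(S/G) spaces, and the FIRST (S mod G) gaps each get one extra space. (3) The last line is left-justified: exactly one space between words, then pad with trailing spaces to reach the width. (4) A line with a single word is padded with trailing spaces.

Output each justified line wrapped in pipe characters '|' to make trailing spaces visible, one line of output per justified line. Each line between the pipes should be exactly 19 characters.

Answer: |old  of  oats  book|
|big window read why|
|big table telescope|
|journey            |

Derivation:
Line 1: ['old', 'of', 'oats', 'book'] (min_width=16, slack=3)
Line 2: ['big', 'window', 'read', 'why'] (min_width=19, slack=0)
Line 3: ['big', 'table', 'telescope'] (min_width=19, slack=0)
Line 4: ['journey'] (min_width=7, slack=12)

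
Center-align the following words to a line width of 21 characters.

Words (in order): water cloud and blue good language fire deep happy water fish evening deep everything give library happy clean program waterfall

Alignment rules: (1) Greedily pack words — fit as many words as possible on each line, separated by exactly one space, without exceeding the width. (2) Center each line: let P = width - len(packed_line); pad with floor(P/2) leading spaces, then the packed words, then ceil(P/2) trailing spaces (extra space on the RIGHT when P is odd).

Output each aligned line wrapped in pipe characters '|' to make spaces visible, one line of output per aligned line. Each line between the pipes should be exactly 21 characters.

Line 1: ['water', 'cloud', 'and', 'blue'] (min_width=20, slack=1)
Line 2: ['good', 'language', 'fire'] (min_width=18, slack=3)
Line 3: ['deep', 'happy', 'water', 'fish'] (min_width=21, slack=0)
Line 4: ['evening', 'deep'] (min_width=12, slack=9)
Line 5: ['everything', 'give'] (min_width=15, slack=6)
Line 6: ['library', 'happy', 'clean'] (min_width=19, slack=2)
Line 7: ['program', 'waterfall'] (min_width=17, slack=4)

Answer: |water cloud and blue |
| good language fire  |
|deep happy water fish|
|    evening deep     |
|   everything give   |
| library happy clean |
|  program waterfall  |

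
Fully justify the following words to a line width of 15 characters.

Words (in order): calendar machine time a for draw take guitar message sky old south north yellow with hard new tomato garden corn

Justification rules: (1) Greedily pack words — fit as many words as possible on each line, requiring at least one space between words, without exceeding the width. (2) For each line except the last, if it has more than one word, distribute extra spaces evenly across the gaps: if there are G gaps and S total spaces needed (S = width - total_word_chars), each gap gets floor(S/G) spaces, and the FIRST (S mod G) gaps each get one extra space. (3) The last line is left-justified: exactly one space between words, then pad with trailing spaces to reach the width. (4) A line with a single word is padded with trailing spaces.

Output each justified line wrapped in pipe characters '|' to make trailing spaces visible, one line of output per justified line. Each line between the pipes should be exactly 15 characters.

Answer: |calendar       |
|machine  time a|
|for  draw  take|
|guitar  message|
|sky  old  south|
|north    yellow|
|with  hard  new|
|tomato   garden|
|corn           |

Derivation:
Line 1: ['calendar'] (min_width=8, slack=7)
Line 2: ['machine', 'time', 'a'] (min_width=14, slack=1)
Line 3: ['for', 'draw', 'take'] (min_width=13, slack=2)
Line 4: ['guitar', 'message'] (min_width=14, slack=1)
Line 5: ['sky', 'old', 'south'] (min_width=13, slack=2)
Line 6: ['north', 'yellow'] (min_width=12, slack=3)
Line 7: ['with', 'hard', 'new'] (min_width=13, slack=2)
Line 8: ['tomato', 'garden'] (min_width=13, slack=2)
Line 9: ['corn'] (min_width=4, slack=11)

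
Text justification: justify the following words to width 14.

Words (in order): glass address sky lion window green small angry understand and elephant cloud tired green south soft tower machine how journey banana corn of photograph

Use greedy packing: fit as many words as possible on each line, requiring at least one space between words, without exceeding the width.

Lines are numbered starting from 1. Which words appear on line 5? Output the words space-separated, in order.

Answer: understand and

Derivation:
Line 1: ['glass', 'address'] (min_width=13, slack=1)
Line 2: ['sky', 'lion'] (min_width=8, slack=6)
Line 3: ['window', 'green'] (min_width=12, slack=2)
Line 4: ['small', 'angry'] (min_width=11, slack=3)
Line 5: ['understand', 'and'] (min_width=14, slack=0)
Line 6: ['elephant', 'cloud'] (min_width=14, slack=0)
Line 7: ['tired', 'green'] (min_width=11, slack=3)
Line 8: ['south', 'soft'] (min_width=10, slack=4)
Line 9: ['tower', 'machine'] (min_width=13, slack=1)
Line 10: ['how', 'journey'] (min_width=11, slack=3)
Line 11: ['banana', 'corn', 'of'] (min_width=14, slack=0)
Line 12: ['photograph'] (min_width=10, slack=4)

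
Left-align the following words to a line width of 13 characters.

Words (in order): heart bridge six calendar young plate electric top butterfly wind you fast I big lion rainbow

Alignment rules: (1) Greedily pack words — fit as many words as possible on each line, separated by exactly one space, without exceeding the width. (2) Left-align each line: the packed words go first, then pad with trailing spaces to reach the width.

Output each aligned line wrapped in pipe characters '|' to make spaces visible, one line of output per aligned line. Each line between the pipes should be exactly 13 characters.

Answer: |heart bridge |
|six calendar |
|young plate  |
|electric top |
|butterfly    |
|wind you fast|
|I big lion   |
|rainbow      |

Derivation:
Line 1: ['heart', 'bridge'] (min_width=12, slack=1)
Line 2: ['six', 'calendar'] (min_width=12, slack=1)
Line 3: ['young', 'plate'] (min_width=11, slack=2)
Line 4: ['electric', 'top'] (min_width=12, slack=1)
Line 5: ['butterfly'] (min_width=9, slack=4)
Line 6: ['wind', 'you', 'fast'] (min_width=13, slack=0)
Line 7: ['I', 'big', 'lion'] (min_width=10, slack=3)
Line 8: ['rainbow'] (min_width=7, slack=6)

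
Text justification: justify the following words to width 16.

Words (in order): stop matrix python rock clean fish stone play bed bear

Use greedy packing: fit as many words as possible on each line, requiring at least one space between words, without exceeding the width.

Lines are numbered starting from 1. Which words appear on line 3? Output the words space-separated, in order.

Line 1: ['stop', 'matrix'] (min_width=11, slack=5)
Line 2: ['python', 'rock'] (min_width=11, slack=5)
Line 3: ['clean', 'fish', 'stone'] (min_width=16, slack=0)
Line 4: ['play', 'bed', 'bear'] (min_width=13, slack=3)

Answer: clean fish stone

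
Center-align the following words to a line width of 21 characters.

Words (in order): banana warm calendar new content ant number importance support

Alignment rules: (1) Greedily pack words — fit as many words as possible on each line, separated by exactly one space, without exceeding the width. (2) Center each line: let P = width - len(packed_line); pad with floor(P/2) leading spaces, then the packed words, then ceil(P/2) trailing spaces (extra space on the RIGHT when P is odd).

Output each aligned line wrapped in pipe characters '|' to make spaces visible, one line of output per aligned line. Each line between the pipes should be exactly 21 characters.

Answer: |banana warm calendar |
|   new content ant   |
|  number importance  |
|       support       |

Derivation:
Line 1: ['banana', 'warm', 'calendar'] (min_width=20, slack=1)
Line 2: ['new', 'content', 'ant'] (min_width=15, slack=6)
Line 3: ['number', 'importance'] (min_width=17, slack=4)
Line 4: ['support'] (min_width=7, slack=14)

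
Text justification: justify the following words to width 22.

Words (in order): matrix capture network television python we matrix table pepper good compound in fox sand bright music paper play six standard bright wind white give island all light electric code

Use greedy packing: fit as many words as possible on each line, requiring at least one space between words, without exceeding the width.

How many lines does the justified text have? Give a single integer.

Line 1: ['matrix', 'capture', 'network'] (min_width=22, slack=0)
Line 2: ['television', 'python', 'we'] (min_width=20, slack=2)
Line 3: ['matrix', 'table', 'pepper'] (min_width=19, slack=3)
Line 4: ['good', 'compound', 'in', 'fox'] (min_width=20, slack=2)
Line 5: ['sand', 'bright', 'music'] (min_width=17, slack=5)
Line 6: ['paper', 'play', 'six'] (min_width=14, slack=8)
Line 7: ['standard', 'bright', 'wind'] (min_width=20, slack=2)
Line 8: ['white', 'give', 'island', 'all'] (min_width=21, slack=1)
Line 9: ['light', 'electric', 'code'] (min_width=19, slack=3)
Total lines: 9

Answer: 9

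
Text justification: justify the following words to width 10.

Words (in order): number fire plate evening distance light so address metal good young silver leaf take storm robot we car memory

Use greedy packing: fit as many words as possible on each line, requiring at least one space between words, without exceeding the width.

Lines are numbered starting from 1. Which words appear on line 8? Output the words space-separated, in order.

Line 1: ['number'] (min_width=6, slack=4)
Line 2: ['fire', 'plate'] (min_width=10, slack=0)
Line 3: ['evening'] (min_width=7, slack=3)
Line 4: ['distance'] (min_width=8, slack=2)
Line 5: ['light', 'so'] (min_width=8, slack=2)
Line 6: ['address'] (min_width=7, slack=3)
Line 7: ['metal', 'good'] (min_width=10, slack=0)
Line 8: ['young'] (min_width=5, slack=5)
Line 9: ['silver'] (min_width=6, slack=4)
Line 10: ['leaf', 'take'] (min_width=9, slack=1)
Line 11: ['storm'] (min_width=5, slack=5)
Line 12: ['robot', 'we'] (min_width=8, slack=2)
Line 13: ['car', 'memory'] (min_width=10, slack=0)

Answer: young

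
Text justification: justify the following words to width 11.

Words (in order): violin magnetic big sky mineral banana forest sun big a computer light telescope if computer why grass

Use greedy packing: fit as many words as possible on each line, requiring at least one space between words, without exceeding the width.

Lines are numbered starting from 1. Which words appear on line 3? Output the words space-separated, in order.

Line 1: ['violin'] (min_width=6, slack=5)
Line 2: ['magnetic'] (min_width=8, slack=3)
Line 3: ['big', 'sky'] (min_width=7, slack=4)
Line 4: ['mineral'] (min_width=7, slack=4)
Line 5: ['banana'] (min_width=6, slack=5)
Line 6: ['forest', 'sun'] (min_width=10, slack=1)
Line 7: ['big', 'a'] (min_width=5, slack=6)
Line 8: ['computer'] (min_width=8, slack=3)
Line 9: ['light'] (min_width=5, slack=6)
Line 10: ['telescope'] (min_width=9, slack=2)
Line 11: ['if', 'computer'] (min_width=11, slack=0)
Line 12: ['why', 'grass'] (min_width=9, slack=2)

Answer: big sky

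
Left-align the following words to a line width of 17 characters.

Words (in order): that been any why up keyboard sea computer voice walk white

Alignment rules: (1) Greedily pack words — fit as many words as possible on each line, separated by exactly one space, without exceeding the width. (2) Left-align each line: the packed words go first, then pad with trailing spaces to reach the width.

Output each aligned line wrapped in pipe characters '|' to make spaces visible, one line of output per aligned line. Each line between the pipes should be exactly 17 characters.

Line 1: ['that', 'been', 'any', 'why'] (min_width=17, slack=0)
Line 2: ['up', 'keyboard', 'sea'] (min_width=15, slack=2)
Line 3: ['computer', 'voice'] (min_width=14, slack=3)
Line 4: ['walk', 'white'] (min_width=10, slack=7)

Answer: |that been any why|
|up keyboard sea  |
|computer voice   |
|walk white       |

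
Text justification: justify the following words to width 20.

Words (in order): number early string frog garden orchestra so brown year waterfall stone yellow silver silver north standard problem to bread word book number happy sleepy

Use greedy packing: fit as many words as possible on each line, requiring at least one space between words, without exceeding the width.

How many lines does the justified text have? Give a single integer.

Line 1: ['number', 'early', 'string'] (min_width=19, slack=1)
Line 2: ['frog', 'garden'] (min_width=11, slack=9)
Line 3: ['orchestra', 'so', 'brown'] (min_width=18, slack=2)
Line 4: ['year', 'waterfall', 'stone'] (min_width=20, slack=0)
Line 5: ['yellow', 'silver', 'silver'] (min_width=20, slack=0)
Line 6: ['north', 'standard'] (min_width=14, slack=6)
Line 7: ['problem', 'to', 'bread'] (min_width=16, slack=4)
Line 8: ['word', 'book', 'number'] (min_width=16, slack=4)
Line 9: ['happy', 'sleepy'] (min_width=12, slack=8)
Total lines: 9

Answer: 9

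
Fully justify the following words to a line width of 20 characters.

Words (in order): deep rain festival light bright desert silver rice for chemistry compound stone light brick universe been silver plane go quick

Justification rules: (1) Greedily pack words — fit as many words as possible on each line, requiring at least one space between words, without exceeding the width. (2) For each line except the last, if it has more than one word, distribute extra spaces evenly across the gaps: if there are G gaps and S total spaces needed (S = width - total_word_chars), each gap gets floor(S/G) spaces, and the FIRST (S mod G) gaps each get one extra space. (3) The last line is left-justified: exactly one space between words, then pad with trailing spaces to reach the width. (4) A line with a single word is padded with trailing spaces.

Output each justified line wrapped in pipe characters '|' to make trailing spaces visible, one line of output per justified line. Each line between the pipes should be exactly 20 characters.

Line 1: ['deep', 'rain', 'festival'] (min_width=18, slack=2)
Line 2: ['light', 'bright', 'desert'] (min_width=19, slack=1)
Line 3: ['silver', 'rice', 'for'] (min_width=15, slack=5)
Line 4: ['chemistry', 'compound'] (min_width=18, slack=2)
Line 5: ['stone', 'light', 'brick'] (min_width=17, slack=3)
Line 6: ['universe', 'been', 'silver'] (min_width=20, slack=0)
Line 7: ['plane', 'go', 'quick'] (min_width=14, slack=6)

Answer: |deep  rain  festival|
|light  bright desert|
|silver    rice   for|
|chemistry   compound|
|stone   light  brick|
|universe been silver|
|plane go quick      |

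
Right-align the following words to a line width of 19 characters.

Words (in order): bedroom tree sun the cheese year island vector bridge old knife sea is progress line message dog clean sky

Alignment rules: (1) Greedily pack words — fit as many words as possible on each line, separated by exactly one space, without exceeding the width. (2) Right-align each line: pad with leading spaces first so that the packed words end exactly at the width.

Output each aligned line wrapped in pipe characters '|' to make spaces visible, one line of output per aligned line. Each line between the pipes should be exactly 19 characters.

Line 1: ['bedroom', 'tree', 'sun'] (min_width=16, slack=3)
Line 2: ['the', 'cheese', 'year'] (min_width=15, slack=4)
Line 3: ['island', 'vector'] (min_width=13, slack=6)
Line 4: ['bridge', 'old', 'knife'] (min_width=16, slack=3)
Line 5: ['sea', 'is', 'progress'] (min_width=15, slack=4)
Line 6: ['line', 'message', 'dog'] (min_width=16, slack=3)
Line 7: ['clean', 'sky'] (min_width=9, slack=10)

Answer: |   bedroom tree sun|
|    the cheese year|
|      island vector|
|   bridge old knife|
|    sea is progress|
|   line message dog|
|          clean sky|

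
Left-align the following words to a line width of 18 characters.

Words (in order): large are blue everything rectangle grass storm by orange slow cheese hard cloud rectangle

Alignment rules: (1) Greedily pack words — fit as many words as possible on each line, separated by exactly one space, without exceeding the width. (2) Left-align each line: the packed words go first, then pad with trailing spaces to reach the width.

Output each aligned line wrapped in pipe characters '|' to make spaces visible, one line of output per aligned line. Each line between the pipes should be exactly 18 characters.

Line 1: ['large', 'are', 'blue'] (min_width=14, slack=4)
Line 2: ['everything'] (min_width=10, slack=8)
Line 3: ['rectangle', 'grass'] (min_width=15, slack=3)
Line 4: ['storm', 'by', 'orange'] (min_width=15, slack=3)
Line 5: ['slow', 'cheese', 'hard'] (min_width=16, slack=2)
Line 6: ['cloud', 'rectangle'] (min_width=15, slack=3)

Answer: |large are blue    |
|everything        |
|rectangle grass   |
|storm by orange   |
|slow cheese hard  |
|cloud rectangle   |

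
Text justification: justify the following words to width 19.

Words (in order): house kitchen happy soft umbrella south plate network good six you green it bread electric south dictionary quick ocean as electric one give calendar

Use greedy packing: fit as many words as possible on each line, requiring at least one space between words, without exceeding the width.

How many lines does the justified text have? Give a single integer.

Line 1: ['house', 'kitchen', 'happy'] (min_width=19, slack=0)
Line 2: ['soft', 'umbrella', 'south'] (min_width=19, slack=0)
Line 3: ['plate', 'network', 'good'] (min_width=18, slack=1)
Line 4: ['six', 'you', 'green', 'it'] (min_width=16, slack=3)
Line 5: ['bread', 'electric'] (min_width=14, slack=5)
Line 6: ['south', 'dictionary'] (min_width=16, slack=3)
Line 7: ['quick', 'ocean', 'as'] (min_width=14, slack=5)
Line 8: ['electric', 'one', 'give'] (min_width=17, slack=2)
Line 9: ['calendar'] (min_width=8, slack=11)
Total lines: 9

Answer: 9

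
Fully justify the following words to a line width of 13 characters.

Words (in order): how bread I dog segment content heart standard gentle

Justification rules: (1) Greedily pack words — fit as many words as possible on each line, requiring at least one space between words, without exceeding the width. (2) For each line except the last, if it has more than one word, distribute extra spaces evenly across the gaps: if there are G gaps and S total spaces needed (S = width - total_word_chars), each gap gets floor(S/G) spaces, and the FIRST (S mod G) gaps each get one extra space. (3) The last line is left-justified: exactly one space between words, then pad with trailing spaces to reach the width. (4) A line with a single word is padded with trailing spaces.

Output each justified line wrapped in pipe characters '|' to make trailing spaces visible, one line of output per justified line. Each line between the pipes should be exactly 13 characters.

Answer: |how  bread  I|
|dog   segment|
|content heart|
|standard     |
|gentle       |

Derivation:
Line 1: ['how', 'bread', 'I'] (min_width=11, slack=2)
Line 2: ['dog', 'segment'] (min_width=11, slack=2)
Line 3: ['content', 'heart'] (min_width=13, slack=0)
Line 4: ['standard'] (min_width=8, slack=5)
Line 5: ['gentle'] (min_width=6, slack=7)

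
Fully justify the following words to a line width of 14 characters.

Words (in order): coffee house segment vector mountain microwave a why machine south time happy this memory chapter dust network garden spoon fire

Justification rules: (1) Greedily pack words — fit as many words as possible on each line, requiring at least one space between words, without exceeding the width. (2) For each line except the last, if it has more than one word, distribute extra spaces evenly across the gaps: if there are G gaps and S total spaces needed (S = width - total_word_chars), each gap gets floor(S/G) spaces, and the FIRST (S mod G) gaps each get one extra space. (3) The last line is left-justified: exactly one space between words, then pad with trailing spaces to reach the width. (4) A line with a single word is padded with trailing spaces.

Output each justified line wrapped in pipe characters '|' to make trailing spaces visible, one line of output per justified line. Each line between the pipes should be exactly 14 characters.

Line 1: ['coffee', 'house'] (min_width=12, slack=2)
Line 2: ['segment', 'vector'] (min_width=14, slack=0)
Line 3: ['mountain'] (min_width=8, slack=6)
Line 4: ['microwave', 'a'] (min_width=11, slack=3)
Line 5: ['why', 'machine'] (min_width=11, slack=3)
Line 6: ['south', 'time'] (min_width=10, slack=4)
Line 7: ['happy', 'this'] (min_width=10, slack=4)
Line 8: ['memory', 'chapter'] (min_width=14, slack=0)
Line 9: ['dust', 'network'] (min_width=12, slack=2)
Line 10: ['garden', 'spoon'] (min_width=12, slack=2)
Line 11: ['fire'] (min_width=4, slack=10)

Answer: |coffee   house|
|segment vector|
|mountain      |
|microwave    a|
|why    machine|
|south     time|
|happy     this|
|memory chapter|
|dust   network|
|garden   spoon|
|fire          |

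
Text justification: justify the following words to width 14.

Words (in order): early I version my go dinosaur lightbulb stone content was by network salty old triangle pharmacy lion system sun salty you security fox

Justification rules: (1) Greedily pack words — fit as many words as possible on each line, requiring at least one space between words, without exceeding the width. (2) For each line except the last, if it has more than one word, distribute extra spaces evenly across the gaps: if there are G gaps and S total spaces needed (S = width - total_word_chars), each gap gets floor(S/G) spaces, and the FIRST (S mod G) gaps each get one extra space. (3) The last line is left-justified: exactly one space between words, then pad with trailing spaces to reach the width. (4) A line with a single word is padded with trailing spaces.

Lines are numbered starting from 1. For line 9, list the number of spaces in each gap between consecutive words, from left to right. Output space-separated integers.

Line 1: ['early', 'I'] (min_width=7, slack=7)
Line 2: ['version', 'my', 'go'] (min_width=13, slack=1)
Line 3: ['dinosaur'] (min_width=8, slack=6)
Line 4: ['lightbulb'] (min_width=9, slack=5)
Line 5: ['stone', 'content'] (min_width=13, slack=1)
Line 6: ['was', 'by', 'network'] (min_width=14, slack=0)
Line 7: ['salty', 'old'] (min_width=9, slack=5)
Line 8: ['triangle'] (min_width=8, slack=6)
Line 9: ['pharmacy', 'lion'] (min_width=13, slack=1)
Line 10: ['system', 'sun'] (min_width=10, slack=4)
Line 11: ['salty', 'you'] (min_width=9, slack=5)
Line 12: ['security', 'fox'] (min_width=12, slack=2)

Answer: 2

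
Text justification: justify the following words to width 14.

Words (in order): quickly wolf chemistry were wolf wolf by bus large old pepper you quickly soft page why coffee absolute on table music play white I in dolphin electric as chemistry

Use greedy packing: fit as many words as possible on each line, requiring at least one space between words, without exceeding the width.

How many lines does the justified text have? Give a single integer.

Answer: 14

Derivation:
Line 1: ['quickly', 'wolf'] (min_width=12, slack=2)
Line 2: ['chemistry', 'were'] (min_width=14, slack=0)
Line 3: ['wolf', 'wolf', 'by'] (min_width=12, slack=2)
Line 4: ['bus', 'large', 'old'] (min_width=13, slack=1)
Line 5: ['pepper', 'you'] (min_width=10, slack=4)
Line 6: ['quickly', 'soft'] (min_width=12, slack=2)
Line 7: ['page', 'why'] (min_width=8, slack=6)
Line 8: ['coffee'] (min_width=6, slack=8)
Line 9: ['absolute', 'on'] (min_width=11, slack=3)
Line 10: ['table', 'music'] (min_width=11, slack=3)
Line 11: ['play', 'white', 'I'] (min_width=12, slack=2)
Line 12: ['in', 'dolphin'] (min_width=10, slack=4)
Line 13: ['electric', 'as'] (min_width=11, slack=3)
Line 14: ['chemistry'] (min_width=9, slack=5)
Total lines: 14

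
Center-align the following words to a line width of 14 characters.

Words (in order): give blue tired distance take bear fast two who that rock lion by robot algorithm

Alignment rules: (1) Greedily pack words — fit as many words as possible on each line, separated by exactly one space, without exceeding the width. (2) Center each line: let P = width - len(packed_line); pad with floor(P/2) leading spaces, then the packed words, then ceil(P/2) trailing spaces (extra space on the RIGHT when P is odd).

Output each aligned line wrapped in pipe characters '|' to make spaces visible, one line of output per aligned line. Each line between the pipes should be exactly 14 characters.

Line 1: ['give', 'blue'] (min_width=9, slack=5)
Line 2: ['tired', 'distance'] (min_width=14, slack=0)
Line 3: ['take', 'bear', 'fast'] (min_width=14, slack=0)
Line 4: ['two', 'who', 'that'] (min_width=12, slack=2)
Line 5: ['rock', 'lion', 'by'] (min_width=12, slack=2)
Line 6: ['robot'] (min_width=5, slack=9)
Line 7: ['algorithm'] (min_width=9, slack=5)

Answer: |  give blue   |
|tired distance|
|take bear fast|
| two who that |
| rock lion by |
|    robot     |
|  algorithm   |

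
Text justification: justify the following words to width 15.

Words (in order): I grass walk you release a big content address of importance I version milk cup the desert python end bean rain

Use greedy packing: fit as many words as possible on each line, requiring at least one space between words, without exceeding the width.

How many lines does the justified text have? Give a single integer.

Answer: 9

Derivation:
Line 1: ['I', 'grass', 'walk'] (min_width=12, slack=3)
Line 2: ['you', 'release', 'a'] (min_width=13, slack=2)
Line 3: ['big', 'content'] (min_width=11, slack=4)
Line 4: ['address', 'of'] (min_width=10, slack=5)
Line 5: ['importance', 'I'] (min_width=12, slack=3)
Line 6: ['version', 'milk'] (min_width=12, slack=3)
Line 7: ['cup', 'the', 'desert'] (min_width=14, slack=1)
Line 8: ['python', 'end', 'bean'] (min_width=15, slack=0)
Line 9: ['rain'] (min_width=4, slack=11)
Total lines: 9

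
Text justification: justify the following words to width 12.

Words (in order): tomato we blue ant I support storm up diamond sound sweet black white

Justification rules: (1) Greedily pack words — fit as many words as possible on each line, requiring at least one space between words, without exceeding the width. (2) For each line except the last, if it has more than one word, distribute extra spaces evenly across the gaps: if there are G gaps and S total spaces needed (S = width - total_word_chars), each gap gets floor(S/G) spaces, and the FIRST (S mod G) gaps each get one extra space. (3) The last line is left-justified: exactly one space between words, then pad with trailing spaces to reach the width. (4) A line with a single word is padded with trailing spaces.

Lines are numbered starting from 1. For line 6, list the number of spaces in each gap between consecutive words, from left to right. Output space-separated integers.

Line 1: ['tomato', 'we'] (min_width=9, slack=3)
Line 2: ['blue', 'ant', 'I'] (min_width=10, slack=2)
Line 3: ['support'] (min_width=7, slack=5)
Line 4: ['storm', 'up'] (min_width=8, slack=4)
Line 5: ['diamond'] (min_width=7, slack=5)
Line 6: ['sound', 'sweet'] (min_width=11, slack=1)
Line 7: ['black', 'white'] (min_width=11, slack=1)

Answer: 2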